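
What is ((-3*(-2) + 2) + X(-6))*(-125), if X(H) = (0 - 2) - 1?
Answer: -625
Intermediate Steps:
X(H) = -3 (X(H) = -2 - 1 = -3)
((-3*(-2) + 2) + X(-6))*(-125) = ((-3*(-2) + 2) - 3)*(-125) = ((6 + 2) - 3)*(-125) = (8 - 3)*(-125) = 5*(-125) = -625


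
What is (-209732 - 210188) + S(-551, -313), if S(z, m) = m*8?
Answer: -422424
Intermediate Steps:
S(z, m) = 8*m
(-209732 - 210188) + S(-551, -313) = (-209732 - 210188) + 8*(-313) = -419920 - 2504 = -422424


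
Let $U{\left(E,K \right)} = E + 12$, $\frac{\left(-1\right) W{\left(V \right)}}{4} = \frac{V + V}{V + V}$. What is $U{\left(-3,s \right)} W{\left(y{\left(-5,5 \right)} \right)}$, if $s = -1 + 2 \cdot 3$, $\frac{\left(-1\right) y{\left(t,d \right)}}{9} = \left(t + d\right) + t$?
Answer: $-36$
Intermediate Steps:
$y{\left(t,d \right)} = - 18 t - 9 d$ ($y{\left(t,d \right)} = - 9 \left(\left(t + d\right) + t\right) = - 9 \left(\left(d + t\right) + t\right) = - 9 \left(d + 2 t\right) = - 18 t - 9 d$)
$s = 5$ ($s = -1 + 6 = 5$)
$W{\left(V \right)} = -4$ ($W{\left(V \right)} = - 4 \frac{V + V}{V + V} = - 4 \frac{2 V}{2 V} = - 4 \cdot 2 V \frac{1}{2 V} = \left(-4\right) 1 = -4$)
$U{\left(E,K \right)} = 12 + E$
$U{\left(-3,s \right)} W{\left(y{\left(-5,5 \right)} \right)} = \left(12 - 3\right) \left(-4\right) = 9 \left(-4\right) = -36$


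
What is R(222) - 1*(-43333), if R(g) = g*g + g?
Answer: 92839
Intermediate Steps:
R(g) = g + g**2 (R(g) = g**2 + g = g + g**2)
R(222) - 1*(-43333) = 222*(1 + 222) - 1*(-43333) = 222*223 + 43333 = 49506 + 43333 = 92839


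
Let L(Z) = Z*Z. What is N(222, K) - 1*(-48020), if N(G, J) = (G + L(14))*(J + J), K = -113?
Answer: -46448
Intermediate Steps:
L(Z) = Z²
N(G, J) = 2*J*(196 + G) (N(G, J) = (G + 14²)*(J + J) = (G + 196)*(2*J) = (196 + G)*(2*J) = 2*J*(196 + G))
N(222, K) - 1*(-48020) = 2*(-113)*(196 + 222) - 1*(-48020) = 2*(-113)*418 + 48020 = -94468 + 48020 = -46448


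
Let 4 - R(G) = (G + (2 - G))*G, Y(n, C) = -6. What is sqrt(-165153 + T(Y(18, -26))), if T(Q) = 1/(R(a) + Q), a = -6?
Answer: 11*I*sqrt(136490)/10 ≈ 406.39*I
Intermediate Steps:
R(G) = 4 - 2*G (R(G) = 4 - (G + (2 - G))*G = 4 - 2*G)
T(Q) = 1/(16 + Q) (T(Q) = 1/((4 - 2*(-6)) + Q) = 1/((4 + 12) + Q) = 1/(16 + Q))
sqrt(-165153 + T(Y(18, -26))) = sqrt(-165153 + 1/(16 - 6)) = sqrt(-165153 + 1/10) = sqrt(-1651529/10) = 11*I*sqrt(136490)/10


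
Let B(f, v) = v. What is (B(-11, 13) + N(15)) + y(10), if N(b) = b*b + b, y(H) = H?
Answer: 263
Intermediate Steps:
N(b) = b + b² (N(b) = b² + b = b + b²)
(B(-11, 13) + N(15)) + y(10) = (13 + 15*(1 + 15)) + 10 = (13 + 15*16) + 10 = (13 + 240) + 10 = 253 + 10 = 263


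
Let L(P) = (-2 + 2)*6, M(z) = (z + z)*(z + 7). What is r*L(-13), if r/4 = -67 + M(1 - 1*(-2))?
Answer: 0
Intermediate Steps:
M(z) = 2*z*(7 + z) (M(z) = (2*z)*(7 + z) = 2*z*(7 + z))
r = -28 (r = 4*(-67 + 2*(1 - 1*(-2))*(7 + (1 - 1*(-2)))) = 4*(-67 + 2*(1 + 2)*(7 + (1 + 2))) = 4*(-67 + 2*3*(7 + 3)) = 4*(-67 + 2*3*10) = 4*(-67 + 60) = 4*(-7) = -28)
L(P) = 0 (L(P) = 0*6 = 0)
r*L(-13) = -28*0 = 0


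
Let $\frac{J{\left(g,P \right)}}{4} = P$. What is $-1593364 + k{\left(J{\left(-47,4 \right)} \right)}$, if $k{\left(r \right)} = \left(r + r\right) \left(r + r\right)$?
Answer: $-1592340$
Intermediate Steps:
$J{\left(g,P \right)} = 4 P$
$k{\left(r \right)} = 4 r^{2}$ ($k{\left(r \right)} = 2 r 2 r = 4 r^{2}$)
$-1593364 + k{\left(J{\left(-47,4 \right)} \right)} = -1593364 + 4 \left(4 \cdot 4\right)^{2} = -1593364 + 4 \cdot 16^{2} = -1593364 + 4 \cdot 256 = -1593364 + 1024 = -1592340$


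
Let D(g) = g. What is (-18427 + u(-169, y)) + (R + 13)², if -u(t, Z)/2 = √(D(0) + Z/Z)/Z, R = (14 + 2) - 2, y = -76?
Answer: -672523/38 ≈ -17698.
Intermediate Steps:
R = 14 (R = 16 - 2 = 14)
u(t, Z) = -2/Z (u(t, Z) = -2*√(0 + Z/Z)/Z = -2*√(0 + 1)/Z = -2*√1/Z = -2/Z)
(-18427 + u(-169, y)) + (R + 13)² = (-18427 - 2/(-76)) + (14 + 13)² = (-18427 - 2*(-1/76)) + 27² = (-18427 + 1/38) + 729 = -700225/38 + 729 = -672523/38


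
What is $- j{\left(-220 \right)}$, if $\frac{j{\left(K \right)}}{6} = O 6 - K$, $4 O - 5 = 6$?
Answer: $-1419$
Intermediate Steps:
$O = \frac{11}{4}$ ($O = \frac{5}{4} + \frac{1}{4} \cdot 6 = \frac{5}{4} + \frac{3}{2} = \frac{11}{4} \approx 2.75$)
$j{\left(K \right)} = 99 - 6 K$ ($j{\left(K \right)} = 6 \left(\frac{11}{4} \cdot 6 - K\right) = 6 \left(\frac{33}{2} - K\right) = 99 - 6 K$)
$- j{\left(-220 \right)} = - (99 - -1320) = - (99 + 1320) = \left(-1\right) 1419 = -1419$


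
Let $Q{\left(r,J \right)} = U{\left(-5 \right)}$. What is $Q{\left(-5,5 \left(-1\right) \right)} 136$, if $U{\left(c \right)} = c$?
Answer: $-680$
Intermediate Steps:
$Q{\left(r,J \right)} = -5$
$Q{\left(-5,5 \left(-1\right) \right)} 136 = \left(-5\right) 136 = -680$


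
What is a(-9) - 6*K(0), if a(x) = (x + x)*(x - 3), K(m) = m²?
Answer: 216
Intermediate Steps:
a(x) = 2*x*(-3 + x) (a(x) = (2*x)*(-3 + x) = 2*x*(-3 + x))
a(-9) - 6*K(0) = 2*(-9)*(-3 - 9) - 6*0² = 2*(-9)*(-12) - 6*0 = 216 + 0 = 216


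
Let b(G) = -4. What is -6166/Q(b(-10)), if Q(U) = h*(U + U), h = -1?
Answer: -3083/4 ≈ -770.75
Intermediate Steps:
Q(U) = -2*U (Q(U) = -(U + U) = -2*U)
-6166/Q(b(-10)) = -6166/((-2*(-4))) = -6166/8 = -6166*⅛ = -3083/4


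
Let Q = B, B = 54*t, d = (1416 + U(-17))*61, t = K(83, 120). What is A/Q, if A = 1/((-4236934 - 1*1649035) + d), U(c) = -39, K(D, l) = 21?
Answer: -1/6579436248 ≈ -1.5199e-10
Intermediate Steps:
t = 21
d = 83997 (d = (1416 - 39)*61 = 1377*61 = 83997)
B = 1134 (B = 54*21 = 1134)
Q = 1134
A = -1/5801972 (A = 1/((-4236934 - 1*1649035) + 83997) = 1/((-4236934 - 1649035) + 83997) = 1/(-5885969 + 83997) = 1/(-5801972) = -1/5801972 ≈ -1.7236e-7)
A/Q = -1/5801972/1134 = -1/5801972*1/1134 = -1/6579436248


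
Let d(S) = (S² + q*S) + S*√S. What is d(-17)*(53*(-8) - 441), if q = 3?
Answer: -205870 + 14705*I*√17 ≈ -2.0587e+5 + 60630.0*I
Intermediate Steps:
d(S) = S² + S^(3/2) + 3*S (d(S) = (S² + 3*S) + S*√S = (S² + 3*S) + S^(3/2) = S² + S^(3/2) + 3*S)
d(-17)*(53*(-8) - 441) = ((-17)² + (-17)^(3/2) + 3*(-17))*(53*(-8) - 441) = (289 - 17*I*√17 - 51)*(-424 - 441) = (238 - 17*I*√17)*(-865) = -205870 + 14705*I*√17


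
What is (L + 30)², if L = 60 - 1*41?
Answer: 2401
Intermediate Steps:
L = 19 (L = 60 - 41 = 19)
(L + 30)² = (19 + 30)² = 49² = 2401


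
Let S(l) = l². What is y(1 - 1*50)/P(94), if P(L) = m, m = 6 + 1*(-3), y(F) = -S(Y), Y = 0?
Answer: 0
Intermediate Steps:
y(F) = 0 (y(F) = -1*0² = -1*0 = 0)
m = 3 (m = 6 - 3 = 3)
P(L) = 3
y(1 - 1*50)/P(94) = 0/3 = 0*(⅓) = 0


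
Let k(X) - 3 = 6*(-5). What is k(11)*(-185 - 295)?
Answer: 12960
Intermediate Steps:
k(X) = -27 (k(X) = 3 + 6*(-5) = 3 - 30 = -27)
k(11)*(-185 - 295) = -27*(-185 - 295) = -27*(-480) = 12960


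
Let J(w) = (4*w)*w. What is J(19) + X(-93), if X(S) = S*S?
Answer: 10093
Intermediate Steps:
X(S) = S²
J(w) = 4*w²
J(19) + X(-93) = 4*19² + (-93)² = 4*361 + 8649 = 1444 + 8649 = 10093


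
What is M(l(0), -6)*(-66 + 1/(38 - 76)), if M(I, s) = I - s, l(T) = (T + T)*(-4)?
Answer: -7527/19 ≈ -396.16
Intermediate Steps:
l(T) = -8*T (l(T) = (2*T)*(-4) = -8*T)
M(l(0), -6)*(-66 + 1/(38 - 76)) = (-8*0 - 1*(-6))*(-66 + 1/(38 - 76)) = (0 + 6)*(-66 + 1/(-38)) = 6*(-66 - 1/38) = 6*(-2509/38) = -7527/19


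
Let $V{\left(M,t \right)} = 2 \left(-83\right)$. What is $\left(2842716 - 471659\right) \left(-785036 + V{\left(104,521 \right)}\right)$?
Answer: $-1861758698514$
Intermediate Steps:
$V{\left(M,t \right)} = -166$
$\left(2842716 - 471659\right) \left(-785036 + V{\left(104,521 \right)}\right) = \left(2842716 - 471659\right) \left(-785036 - 166\right) = 2371057 \left(-785202\right) = -1861758698514$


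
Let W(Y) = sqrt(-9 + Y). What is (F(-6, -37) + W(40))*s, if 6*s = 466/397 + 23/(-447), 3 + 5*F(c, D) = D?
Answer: -796684/532377 + 199171*sqrt(31)/1064754 ≈ -0.45497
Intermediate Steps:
F(c, D) = -3/5 + D/5
s = 199171/1064754 (s = (466/397 + 23/(-447))/6 = (466*(1/397) + 23*(-1/447))/6 = (466/397 - 23/447)/6 = (1/6)*(199171/177459) = 199171/1064754 ≈ 0.18706)
(F(-6, -37) + W(40))*s = ((-3/5 + (1/5)*(-37)) + sqrt(-9 + 40))*(199171/1064754) = ((-3/5 - 37/5) + sqrt(31))*(199171/1064754) = (-8 + sqrt(31))*(199171/1064754) = -796684/532377 + 199171*sqrt(31)/1064754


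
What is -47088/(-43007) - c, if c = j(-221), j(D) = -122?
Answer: 5293942/43007 ≈ 123.09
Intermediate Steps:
c = -122
-47088/(-43007) - c = -47088/(-43007) - 1*(-122) = -47088*(-1/43007) + 122 = 47088/43007 + 122 = 5293942/43007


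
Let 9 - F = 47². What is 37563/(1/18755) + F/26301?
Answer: 1684445309215/2391 ≈ 7.0449e+8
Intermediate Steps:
F = -2200 (F = 9 - 1*47² = 9 - 1*2209 = 9 - 2209 = -2200)
37563/(1/18755) + F/26301 = 37563/(1/18755) - 2200/26301 = 37563/(1/18755) - 2200*1/26301 = 37563*18755 - 200/2391 = 704494065 - 200/2391 = 1684445309215/2391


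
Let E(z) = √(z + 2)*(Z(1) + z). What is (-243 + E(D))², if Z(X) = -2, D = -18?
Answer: 52649 + 38880*I ≈ 52649.0 + 38880.0*I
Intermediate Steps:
E(z) = √(2 + z)*(-2 + z) (E(z) = √(z + 2)*(-2 + z) = √(2 + z)*(-2 + z))
(-243 + E(D))² = (-243 + √(2 - 18)*(-2 - 18))² = (-243 + √(-16)*(-20))² = (-243 + (4*I)*(-20))² = (-243 - 80*I)²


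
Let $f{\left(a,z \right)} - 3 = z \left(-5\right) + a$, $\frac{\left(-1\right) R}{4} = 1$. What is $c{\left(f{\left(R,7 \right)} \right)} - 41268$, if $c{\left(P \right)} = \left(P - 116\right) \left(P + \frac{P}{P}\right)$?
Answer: $-35948$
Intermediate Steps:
$R = -4$ ($R = \left(-4\right) 1 = -4$)
$f{\left(a,z \right)} = 3 + a - 5 z$ ($f{\left(a,z \right)} = 3 + \left(z \left(-5\right) + a\right) = 3 + \left(- 5 z + a\right) = 3 + \left(a - 5 z\right) = 3 + a - 5 z$)
$c{\left(P \right)} = \left(1 + P\right) \left(-116 + P\right)$ ($c{\left(P \right)} = \left(-116 + P\right) \left(P + 1\right) = \left(-116 + P\right) \left(1 + P\right) = \left(1 + P\right) \left(-116 + P\right)$)
$c{\left(f{\left(R,7 \right)} \right)} - 41268 = \left(-116 + \left(3 - 4 - 35\right)^{2} - 115 \left(3 - 4 - 35\right)\right) - 41268 = \left(-116 + \left(-36\right)^{2} - -4140\right) - 41268 = \left(-116 + 1296 + 4140\right) - 41268 = 5320 - 41268 = -35948$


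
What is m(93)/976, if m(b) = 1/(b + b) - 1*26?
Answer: -4835/181536 ≈ -0.026634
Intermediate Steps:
m(b) = -26 + 1/(2*b) (m(b) = 1/(2*b) - 26 = -26 + 1/(2*b))
m(93)/976 = (-26 + (½)/93)/976 = (-26 + (½)*(1/93))*(1/976) = (-26 + 1/186)*(1/976) = -4835/186*1/976 = -4835/181536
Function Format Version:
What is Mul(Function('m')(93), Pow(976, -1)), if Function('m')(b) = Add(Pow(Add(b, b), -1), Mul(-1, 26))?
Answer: Rational(-4835, 181536) ≈ -0.026634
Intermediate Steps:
Function('m')(b) = Add(-26, Mul(Rational(1, 2), Pow(b, -1))) (Function('m')(b) = Add(Pow(Mul(2, b), -1), -26) = Add(Mul(Rational(1, 2), Pow(b, -1)), -26) = Add(-26, Mul(Rational(1, 2), Pow(b, -1))))
Mul(Function('m')(93), Pow(976, -1)) = Mul(Add(-26, Mul(Rational(1, 2), Pow(93, -1))), Pow(976, -1)) = Mul(Add(-26, Mul(Rational(1, 2), Rational(1, 93))), Rational(1, 976)) = Mul(Add(-26, Rational(1, 186)), Rational(1, 976)) = Mul(Rational(-4835, 186), Rational(1, 976)) = Rational(-4835, 181536)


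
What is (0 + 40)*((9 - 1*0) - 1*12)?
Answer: -120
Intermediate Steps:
(0 + 40)*((9 - 1*0) - 1*12) = 40*((9 + 0) - 12) = 40*(9 - 12) = 40*(-3) = -120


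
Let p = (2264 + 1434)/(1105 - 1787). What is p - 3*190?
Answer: -196219/341 ≈ -575.42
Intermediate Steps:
p = -1849/341 (p = 3698/(-682) = 3698*(-1/682) = -1849/341 ≈ -5.4223)
p - 3*190 = -1849/341 - 3*190 = -1849/341 - 570 = -196219/341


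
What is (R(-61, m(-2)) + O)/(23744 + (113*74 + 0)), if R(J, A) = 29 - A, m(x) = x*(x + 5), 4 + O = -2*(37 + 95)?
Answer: -233/32106 ≈ -0.0072572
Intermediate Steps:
O = -268 (O = -4 - 2*(37 + 95) = -4 - 2*132 = -4 - 264 = -268)
m(x) = x*(5 + x)
(R(-61, m(-2)) + O)/(23744 + (113*74 + 0)) = ((29 - (-2)*(5 - 2)) - 268)/(23744 + (113*74 + 0)) = ((29 - (-2)*3) - 268)/(23744 + (8362 + 0)) = ((29 - 1*(-6)) - 268)/(23744 + 8362) = ((29 + 6) - 268)/32106 = (35 - 268)*(1/32106) = -233*1/32106 = -233/32106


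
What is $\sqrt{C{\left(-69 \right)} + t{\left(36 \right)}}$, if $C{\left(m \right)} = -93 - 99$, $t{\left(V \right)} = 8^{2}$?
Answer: $8 i \sqrt{2} \approx 11.314 i$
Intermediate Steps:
$t{\left(V \right)} = 64$
$C{\left(m \right)} = -192$
$\sqrt{C{\left(-69 \right)} + t{\left(36 \right)}} = \sqrt{-192 + 64} = \sqrt{-128} = 8 i \sqrt{2}$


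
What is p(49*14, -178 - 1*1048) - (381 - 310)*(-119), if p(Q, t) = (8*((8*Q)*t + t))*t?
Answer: 66003081761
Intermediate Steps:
p(Q, t) = t*(8*t + 64*Q*t) (p(Q, t) = (8*(8*Q*t + t))*t = (8*(t + 8*Q*t))*t = (8*t + 64*Q*t)*t = t*(8*t + 64*Q*t))
p(49*14, -178 - 1*1048) - (381 - 310)*(-119) = (-178 - 1*1048)²*(8 + 64*(49*14)) - (381 - 310)*(-119) = (-178 - 1048)²*(8 + 64*686) - 71*(-119) = (-1226)²*(8 + 43904) - 1*(-8449) = 1503076*43912 + 8449 = 66003073312 + 8449 = 66003081761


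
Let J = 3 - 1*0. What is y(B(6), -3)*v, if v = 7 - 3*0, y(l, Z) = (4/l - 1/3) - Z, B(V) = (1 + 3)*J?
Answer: 21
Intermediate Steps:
J = 3 (J = 3 + 0 = 3)
B(V) = 12 (B(V) = (1 + 3)*3 = 4*3 = 12)
y(l, Z) = -⅓ - Z + 4/l (y(l, Z) = (4/l - 1*⅓) - Z = (4/l - ⅓) - Z = (-⅓ + 4/l) - Z = -⅓ - Z + 4/l)
v = 7 (v = 7 + 0 = 7)
y(B(6), -3)*v = (-⅓ - 1*(-3) + 4/12)*7 = (-⅓ + 3 + 4*(1/12))*7 = (-⅓ + 3 + ⅓)*7 = 3*7 = 21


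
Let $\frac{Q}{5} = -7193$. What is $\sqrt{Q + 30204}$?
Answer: $i \sqrt{5761} \approx 75.901 i$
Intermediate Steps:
$Q = -35965$ ($Q = 5 \left(-7193\right) = -35965$)
$\sqrt{Q + 30204} = \sqrt{-35965 + 30204} = \sqrt{-5761} = i \sqrt{5761}$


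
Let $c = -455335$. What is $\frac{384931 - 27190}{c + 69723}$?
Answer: $- \frac{357741}{385612} \approx -0.92772$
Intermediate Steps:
$\frac{384931 - 27190}{c + 69723} = \frac{384931 - 27190}{-455335 + 69723} = \frac{357741}{-385612} = 357741 \left(- \frac{1}{385612}\right) = - \frac{357741}{385612}$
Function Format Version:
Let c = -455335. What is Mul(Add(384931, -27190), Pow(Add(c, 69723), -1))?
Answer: Rational(-357741, 385612) ≈ -0.92772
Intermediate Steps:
Mul(Add(384931, -27190), Pow(Add(c, 69723), -1)) = Mul(Add(384931, -27190), Pow(Add(-455335, 69723), -1)) = Mul(357741, Pow(-385612, -1)) = Mul(357741, Rational(-1, 385612)) = Rational(-357741, 385612)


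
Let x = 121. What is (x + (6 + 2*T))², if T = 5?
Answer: 18769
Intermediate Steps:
(x + (6 + 2*T))² = (121 + (6 + 2*5))² = (121 + (6 + 10))² = (121 + 16)² = 137² = 18769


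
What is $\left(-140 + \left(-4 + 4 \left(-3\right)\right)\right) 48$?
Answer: $-7488$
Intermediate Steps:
$\left(-140 + \left(-4 + 4 \left(-3\right)\right)\right) 48 = \left(-140 - 16\right) 48 = \left(-156\right) 48 = -7488$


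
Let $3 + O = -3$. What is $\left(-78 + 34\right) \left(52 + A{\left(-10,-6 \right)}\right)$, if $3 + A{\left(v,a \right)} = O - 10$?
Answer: $-1452$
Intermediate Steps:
$O = -6$ ($O = -3 - 3 = -6$)
$A{\left(v,a \right)} = -19$ ($A{\left(v,a \right)} = -3 - 16 = -19$)
$\left(-78 + 34\right) \left(52 + A{\left(-10,-6 \right)}\right) = \left(-78 + 34\right) \left(52 - 19\right) = \left(-44\right) 33 = -1452$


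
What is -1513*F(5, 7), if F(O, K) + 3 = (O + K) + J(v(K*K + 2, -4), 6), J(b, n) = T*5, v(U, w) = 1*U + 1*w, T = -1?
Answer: -6052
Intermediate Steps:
v(U, w) = U + w
J(b, n) = -5 (J(b, n) = -1*5 = -5)
F(O, K) = -8 + K + O (F(O, K) = -3 + ((O + K) - 5) = -3 + ((K + O) - 5) = -3 + (-5 + K + O) = -8 + K + O)
-1513*F(5, 7) = -1513*(-8 + 7 + 5) = -1513*4 = -6052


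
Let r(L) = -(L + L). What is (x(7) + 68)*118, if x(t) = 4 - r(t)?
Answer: 10148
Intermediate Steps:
r(L) = -2*L
x(t) = 4 + 2*t (x(t) = 4 - (-2)*t = 4 + 2*t)
(x(7) + 68)*118 = ((4 + 2*7) + 68)*118 = ((4 + 14) + 68)*118 = (18 + 68)*118 = 86*118 = 10148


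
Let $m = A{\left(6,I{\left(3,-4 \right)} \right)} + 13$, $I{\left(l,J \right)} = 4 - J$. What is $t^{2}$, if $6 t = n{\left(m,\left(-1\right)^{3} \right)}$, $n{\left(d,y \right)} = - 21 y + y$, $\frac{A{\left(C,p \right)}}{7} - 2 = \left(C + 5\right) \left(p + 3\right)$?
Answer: $\frac{100}{9} \approx 11.111$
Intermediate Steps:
$A{\left(C,p \right)} = 14 + 7 \left(3 + p\right) \left(5 + C\right)$ ($A{\left(C,p \right)} = 14 + 7 \left(C + 5\right) \left(p + 3\right) = 14 + 7 \left(5 + C\right) \left(3 + p\right) = 14 + 7 \left(3 + p\right) \left(5 + C\right)$)
$m = 874$ ($m = \left(119 + 21 \cdot 6 + 35 \left(4 - -4\right) + 7 \cdot 6 \left(4 - -4\right)\right) + 13 = \left(119 + 126 + 35 \left(4 + 4\right) + 7 \cdot 6 \left(4 + 4\right)\right) + 13 = \left(119 + 126 + 35 \cdot 8 + 7 \cdot 6 \cdot 8\right) + 13 = \left(119 + 126 + 280 + 336\right) + 13 = 861 + 13 = 874$)
$n{\left(d,y \right)} = - 20 y$
$t = \frac{10}{3}$ ($t = \frac{\left(-20\right) \left(-1\right)^{3}}{6} = \frac{\left(-20\right) \left(-1\right)}{6} = \frac{1}{6} \cdot 20 = \frac{10}{3} \approx 3.3333$)
$t^{2} = \left(\frac{10}{3}\right)^{2} = \frac{100}{9}$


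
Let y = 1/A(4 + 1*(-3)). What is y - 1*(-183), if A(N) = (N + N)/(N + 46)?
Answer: 413/2 ≈ 206.50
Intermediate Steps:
A(N) = 2*N/(46 + N) (A(N) = (2*N)/(46 + N) = 2*N/(46 + N))
y = 47/2 (y = 1/(2*(4 + 1*(-3))/(46 + (4 + 1*(-3)))) = 1/(2*(4 - 3)/(46 + (4 - 3))) = 1/(2*1/(46 + 1)) = 1/(2*1/47) = 1/(2*1*(1/47)) = 1/(2/47) = 47/2 ≈ 23.500)
y - 1*(-183) = 47/2 - 1*(-183) = 47/2 + 183 = 413/2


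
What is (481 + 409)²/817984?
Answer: 198025/204496 ≈ 0.96836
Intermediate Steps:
(481 + 409)²/817984 = 890²*(1/817984) = 792100*(1/817984) = 198025/204496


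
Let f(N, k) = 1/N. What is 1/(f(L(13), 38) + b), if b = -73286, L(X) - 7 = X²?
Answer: -176/12898335 ≈ -1.3645e-5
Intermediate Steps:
L(X) = 7 + X²
1/(f(L(13), 38) + b) = 1/(1/(7 + 13²) - 73286) = 1/(1/(7 + 169) - 73286) = 1/(1/176 - 73286) = 1/(-12898335/176) = -176/12898335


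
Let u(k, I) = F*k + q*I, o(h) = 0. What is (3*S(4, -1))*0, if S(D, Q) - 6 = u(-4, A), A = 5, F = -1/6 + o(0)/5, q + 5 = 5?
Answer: 0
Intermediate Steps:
q = 0 (q = -5 + 5 = 0)
F = -⅙ (F = -1/6 + 0/5 = -1*⅙ + 0*(⅕) = -⅙ + 0 = -⅙ ≈ -0.16667)
u(k, I) = -k/6 (u(k, I) = -k/6 + 0*I = -k/6 + 0 = -k/6)
S(D, Q) = 20/3 (S(D, Q) = 6 - ⅙*(-4) = 6 + ⅔ = 20/3)
(3*S(4, -1))*0 = (3*(20/3))*0 = 20*0 = 0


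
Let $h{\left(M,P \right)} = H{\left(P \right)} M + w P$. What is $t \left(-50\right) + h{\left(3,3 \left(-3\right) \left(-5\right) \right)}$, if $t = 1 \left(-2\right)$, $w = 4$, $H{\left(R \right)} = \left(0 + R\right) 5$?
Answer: $955$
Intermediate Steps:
$H{\left(R \right)} = 5 R$ ($H{\left(R \right)} = R 5 = 5 R$)
$t = -2$
$h{\left(M,P \right)} = 4 P + 5 M P$ ($h{\left(M,P \right)} = 5 P M + 4 P = 5 M P + 4 P = 4 P + 5 M P$)
$t \left(-50\right) + h{\left(3,3 \left(-3\right) \left(-5\right) \right)} = \left(-2\right) \left(-50\right) + 3 \left(-3\right) \left(-5\right) \left(4 + 5 \cdot 3\right) = 100 + \left(-9\right) \left(-5\right) \left(4 + 15\right) = 100 + 45 \cdot 19 = 100 + 855 = 955$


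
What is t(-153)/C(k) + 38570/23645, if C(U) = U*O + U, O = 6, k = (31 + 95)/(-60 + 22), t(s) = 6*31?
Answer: -4436804/695163 ≈ -6.3824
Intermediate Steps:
t(s) = 186
k = -63/19 (k = 126/(-38) = 126*(-1/38) = -63/19 ≈ -3.3158)
C(U) = 7*U (C(U) = U*6 + U = 6*U + U = 7*U)
t(-153)/C(k) + 38570/23645 = 186/((7*(-63/19))) + 38570/23645 = 186/(-441/19) + 38570*(1/23645) = 186*(-19/441) + 7714/4729 = -1178/147 + 7714/4729 = -4436804/695163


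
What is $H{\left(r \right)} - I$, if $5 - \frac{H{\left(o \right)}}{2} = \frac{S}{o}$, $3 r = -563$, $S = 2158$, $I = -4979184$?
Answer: $\frac{2803299170}{563} \approx 4.9792 \cdot 10^{6}$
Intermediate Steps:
$r = - \frac{563}{3}$ ($r = \frac{1}{3} \left(-563\right) = - \frac{563}{3} \approx -187.67$)
$H{\left(o \right)} = 10 - \frac{4316}{o}$ ($H{\left(o \right)} = 10 - 2 \frac{2158}{o} = 10 - \frac{4316}{o}$)
$H{\left(r \right)} - I = \left(10 - \frac{4316}{- \frac{563}{3}}\right) - -4979184 = \left(10 - - \frac{12948}{563}\right) + 4979184 = \left(10 + \frac{12948}{563}\right) + 4979184 = \frac{18578}{563} + 4979184 = \frac{2803299170}{563}$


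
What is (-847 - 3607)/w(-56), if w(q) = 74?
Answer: -2227/37 ≈ -60.189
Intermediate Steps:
(-847 - 3607)/w(-56) = (-847 - 3607)/74 = -4454*1/74 = -2227/37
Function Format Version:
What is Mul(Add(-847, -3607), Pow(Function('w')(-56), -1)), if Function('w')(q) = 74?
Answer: Rational(-2227, 37) ≈ -60.189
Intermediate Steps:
Mul(Add(-847, -3607), Pow(Function('w')(-56), -1)) = Mul(Add(-847, -3607), Pow(74, -1)) = Mul(-4454, Rational(1, 74)) = Rational(-2227, 37)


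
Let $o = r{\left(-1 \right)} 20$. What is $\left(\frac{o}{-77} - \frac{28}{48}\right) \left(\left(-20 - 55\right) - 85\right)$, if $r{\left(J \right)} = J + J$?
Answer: $\frac{2360}{231} \approx 10.216$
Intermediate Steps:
$r{\left(J \right)} = 2 J$
$o = -40$ ($o = 2 \left(-1\right) 20 = \left(-2\right) 20 = -40$)
$\left(\frac{o}{-77} - \frac{28}{48}\right) \left(\left(-20 - 55\right) - 85\right) = \left(- \frac{40}{-77} - \frac{28}{48}\right) \left(\left(-20 - 55\right) - 85\right) = \left(\left(-40\right) \left(- \frac{1}{77}\right) - \frac{7}{12}\right) \left(-75 - 85\right) = \left(\frac{40}{77} - \frac{7}{12}\right) \left(-160\right) = \left(- \frac{59}{924}\right) \left(-160\right) = \frac{2360}{231}$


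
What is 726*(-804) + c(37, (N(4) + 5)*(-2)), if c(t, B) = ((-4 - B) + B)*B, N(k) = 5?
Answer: -583624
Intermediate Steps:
c(t, B) = -4*B
726*(-804) + c(37, (N(4) + 5)*(-2)) = 726*(-804) - 4*(5 + 5)*(-2) = -583704 - 40*(-2) = -583704 - 4*(-20) = -583704 + 80 = -583624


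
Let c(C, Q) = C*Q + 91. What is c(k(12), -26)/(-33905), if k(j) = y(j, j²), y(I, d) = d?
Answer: 3653/33905 ≈ 0.10774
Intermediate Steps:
k(j) = j²
c(C, Q) = 91 + C*Q
c(k(12), -26)/(-33905) = (91 + 12²*(-26))/(-33905) = (91 + 144*(-26))*(-1/33905) = (91 - 3744)*(-1/33905) = -3653*(-1/33905) = 3653/33905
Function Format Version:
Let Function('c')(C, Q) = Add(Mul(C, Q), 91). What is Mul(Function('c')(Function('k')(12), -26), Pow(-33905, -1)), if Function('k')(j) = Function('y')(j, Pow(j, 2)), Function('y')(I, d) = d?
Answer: Rational(3653, 33905) ≈ 0.10774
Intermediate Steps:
Function('k')(j) = Pow(j, 2)
Function('c')(C, Q) = Add(91, Mul(C, Q))
Mul(Function('c')(Function('k')(12), -26), Pow(-33905, -1)) = Mul(Add(91, Mul(Pow(12, 2), -26)), Pow(-33905, -1)) = Mul(Add(91, Mul(144, -26)), Rational(-1, 33905)) = Mul(Add(91, -3744), Rational(-1, 33905)) = Mul(-3653, Rational(-1, 33905)) = Rational(3653, 33905)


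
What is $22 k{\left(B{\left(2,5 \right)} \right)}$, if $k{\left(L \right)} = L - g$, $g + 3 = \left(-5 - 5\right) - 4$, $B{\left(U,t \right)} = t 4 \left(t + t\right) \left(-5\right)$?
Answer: $-21626$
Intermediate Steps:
$B{\left(U,t \right)} = - 40 t^{2}$ ($B{\left(U,t \right)} = t 4 \cdot 2 t \left(-5\right) = t 8 t \left(-5\right) = t \left(- 40 t\right) = - 40 t^{2}$)
$g = -17$ ($g = -3 - 14 = -17$)
$k{\left(L \right)} = 17 + L$ ($k{\left(L \right)} = L - -17 = L + 17 = 17 + L$)
$22 k{\left(B{\left(2,5 \right)} \right)} = 22 \left(17 - 40 \cdot 5^{2}\right) = 22 \left(17 - 1000\right) = 22 \left(-983\right) = -21626$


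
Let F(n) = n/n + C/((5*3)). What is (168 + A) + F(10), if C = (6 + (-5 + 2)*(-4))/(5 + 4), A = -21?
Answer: 2222/15 ≈ 148.13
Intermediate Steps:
C = 2 (C = (6 - 3*(-4))/9 = (6 + 12)*(⅑) = 18*(⅑) = 2)
F(n) = 17/15 (F(n) = n/n + 2/((5*3)) = 1 + 2/15 = 17/15)
(168 + A) + F(10) = (168 - 21) + 17/15 = 147 + 17/15 = 2222/15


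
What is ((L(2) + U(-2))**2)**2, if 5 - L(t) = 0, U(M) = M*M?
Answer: 6561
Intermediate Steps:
U(M) = M**2
L(t) = 5 (L(t) = 5 - 1*0 = 5 + 0 = 5)
((L(2) + U(-2))**2)**2 = ((5 + (-2)**2)**2)**2 = ((5 + 4)**2)**2 = (9**2)**2 = 81**2 = 6561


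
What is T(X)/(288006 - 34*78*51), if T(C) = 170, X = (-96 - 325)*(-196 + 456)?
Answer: 85/76377 ≈ 0.0011129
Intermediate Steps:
X = -109460 (X = -421*260 = -109460)
T(X)/(288006 - 34*78*51) = 170/(288006 - 34*78*51) = 170/(288006 - 2652*51) = 170/(288006 - 135252) = 170/152754 = 170*(1/152754) = 85/76377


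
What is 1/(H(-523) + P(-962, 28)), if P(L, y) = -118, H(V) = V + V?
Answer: -1/1164 ≈ -0.00085911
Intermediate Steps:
H(V) = 2*V
1/(H(-523) + P(-962, 28)) = 1/(2*(-523) - 118) = 1/(-1046 - 118) = 1/(-1164) = -1/1164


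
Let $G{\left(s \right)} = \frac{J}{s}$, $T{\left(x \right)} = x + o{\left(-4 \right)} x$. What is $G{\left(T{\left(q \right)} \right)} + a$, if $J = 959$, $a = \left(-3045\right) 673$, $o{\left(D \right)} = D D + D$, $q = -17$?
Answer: $- \frac{452892944}{221} \approx -2.0493 \cdot 10^{6}$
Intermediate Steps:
$o{\left(D \right)} = D + D^{2}$ ($o{\left(D \right)} = D^{2} + D = D + D^{2}$)
$a = -2049285$
$T{\left(x \right)} = 13 x$ ($T{\left(x \right)} = x + - 4 \left(1 - 4\right) x = x + \left(-4\right) \left(-3\right) x = x + 12 x = 13 x$)
$G{\left(s \right)} = \frac{959}{s}$
$G{\left(T{\left(q \right)} \right)} + a = \frac{959}{13 \left(-17\right)} - 2049285 = \frac{959}{-221} - 2049285 = 959 \left(- \frac{1}{221}\right) - 2049285 = - \frac{959}{221} - 2049285 = - \frac{452892944}{221}$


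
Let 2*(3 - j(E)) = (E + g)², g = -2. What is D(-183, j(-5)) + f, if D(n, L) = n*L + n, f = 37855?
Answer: 83213/2 ≈ 41607.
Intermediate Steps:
j(E) = 3 - (-2 + E)²/2 (j(E) = 3 - (E - 2)²/2 = 3 - (-2 + E)²/2)
D(n, L) = n + L*n (D(n, L) = L*n + n = n + L*n)
D(-183, j(-5)) + f = -183*(1 + (3 - (-2 - 5)²/2)) + 37855 = -183*(1 + (3 - ½*(-7)²)) + 37855 = -183*(1 + (3 - ½*49)) + 37855 = -183*(1 + (3 - 49/2)) + 37855 = -183*(1 - 43/2) + 37855 = -183*(-41/2) + 37855 = 7503/2 + 37855 = 83213/2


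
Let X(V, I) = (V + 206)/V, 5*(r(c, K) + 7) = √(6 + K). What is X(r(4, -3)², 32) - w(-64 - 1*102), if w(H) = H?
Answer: 63925657/373321 + 90125*√3/373321 ≈ 171.65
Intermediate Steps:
r(c, K) = -7 + √(6 + K)/5
X(V, I) = (206 + V)/V
X(r(4, -3)², 32) - w(-64 - 1*102) = (206 + (-7 + √(6 - 3)/5)²)/((-7 + √(6 - 3)/5)²) - (-64 - 1*102) = (206 + (-7 + √3/5)²)/((-7 + √3/5)²) - (-64 - 102) = (206 + (-7 + √3/5)²)/(-7 + √3/5)² - 1*(-166) = (206 + (-7 + √3/5)²)/(-7 + √3/5)² + 166 = 166 + (206 + (-7 + √3/5)²)/(-7 + √3/5)²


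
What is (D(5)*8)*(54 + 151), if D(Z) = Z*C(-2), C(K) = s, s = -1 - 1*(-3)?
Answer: 16400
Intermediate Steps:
s = 2 (s = -1 + 3 = 2)
C(K) = 2
D(Z) = 2*Z (D(Z) = Z*2 = 2*Z)
(D(5)*8)*(54 + 151) = ((2*5)*8)*(54 + 151) = (10*8)*205 = 80*205 = 16400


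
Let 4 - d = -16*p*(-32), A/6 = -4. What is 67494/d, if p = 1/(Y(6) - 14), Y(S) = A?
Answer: 641193/166 ≈ 3862.6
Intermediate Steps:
A = -24 (A = 6*(-4) = -24)
Y(S) = -24
p = -1/38 (p = 1/(-24 - 14) = 1/(-38) = -1/38 ≈ -0.026316)
d = 332/19 (d = 4 - (-16*(-1/38))*(-32) = 4 - 8*(-32)/19 = 4 - 1*(-256/19) = 4 + 256/19 = 332/19 ≈ 17.474)
67494/d = 67494/(332/19) = 67494*(19/332) = 641193/166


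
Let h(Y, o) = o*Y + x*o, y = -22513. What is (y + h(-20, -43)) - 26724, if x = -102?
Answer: -43991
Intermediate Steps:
h(Y, o) = -102*o + Y*o (h(Y, o) = o*Y - 102*o = Y*o - 102*o = -102*o + Y*o)
(y + h(-20, -43)) - 26724 = (-22513 - 43*(-102 - 20)) - 26724 = (-22513 - 43*(-122)) - 26724 = (-22513 + 5246) - 26724 = -17267 - 26724 = -43991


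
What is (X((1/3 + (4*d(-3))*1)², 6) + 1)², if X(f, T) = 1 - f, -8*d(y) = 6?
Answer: 2116/81 ≈ 26.123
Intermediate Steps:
d(y) = -¾ (d(y) = -⅛*6 = -¾)
(X((1/3 + (4*d(-3))*1)², 6) + 1)² = ((1 - (1/3 + (4*(-¾))*1)²) + 1)² = ((1 - (⅓ - 3*1)²) + 1)² = ((1 - (⅓ - 3)²) + 1)² = ((1 - (-8/3)²) + 1)² = ((1 - 1*64/9) + 1)² = ((1 - 64/9) + 1)² = (-55/9 + 1)² = (-46/9)² = 2116/81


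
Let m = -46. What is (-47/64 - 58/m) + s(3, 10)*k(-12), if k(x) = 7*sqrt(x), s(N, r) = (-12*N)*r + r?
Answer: 775/1472 - 4900*I*sqrt(3) ≈ 0.52649 - 8487.0*I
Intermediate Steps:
s(N, r) = r - 12*N*r (s(N, r) = -12*N*r + r = r - 12*N*r)
(-47/64 - 58/m) + s(3, 10)*k(-12) = (-47/64 - 58/(-46)) + (10*(1 - 12*3))*(7*sqrt(-12)) = (-47*1/64 - 58*(-1/46)) + (10*(1 - 36))*(7*(2*I*sqrt(3))) = (-47/64 + 29/23) + (10*(-35))*(14*I*sqrt(3)) = 775/1472 - 4900*I*sqrt(3)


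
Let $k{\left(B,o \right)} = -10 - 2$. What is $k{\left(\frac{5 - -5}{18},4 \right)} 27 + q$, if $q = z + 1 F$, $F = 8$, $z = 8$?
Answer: $-308$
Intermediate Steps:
$q = 16$ ($q = 8 + 1 \cdot 8 = 8 + 8 = 16$)
$k{\left(B,o \right)} = -12$ ($k{\left(B,o \right)} = -10 - 2 = -12$)
$k{\left(\frac{5 - -5}{18},4 \right)} 27 + q = \left(-12\right) 27 + 16 = -324 + 16 = -308$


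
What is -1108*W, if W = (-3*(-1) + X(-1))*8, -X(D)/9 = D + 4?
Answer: 212736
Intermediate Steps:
X(D) = -36 - 9*D (X(D) = -9*(D + 4) = -9*(4 + D) = -36 - 9*D)
W = -192 (W = (-3*(-1) + (-36 - 9*(-1)))*8 = (3 + (-36 + 9))*8 = (3 - 27)*8 = -24*8 = -192)
-1108*W = -1108*(-192) = 212736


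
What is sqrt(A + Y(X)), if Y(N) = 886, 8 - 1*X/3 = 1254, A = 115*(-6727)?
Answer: I*sqrt(772719) ≈ 879.04*I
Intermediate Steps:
A = -773605
X = -3738 (X = 24 - 3*1254 = 24 - 3762 = -3738)
sqrt(A + Y(X)) = sqrt(-773605 + 886) = sqrt(-772719) = I*sqrt(772719)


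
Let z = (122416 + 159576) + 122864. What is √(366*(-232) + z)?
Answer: 2*√79986 ≈ 565.64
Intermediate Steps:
z = 404856 (z = 281992 + 122864 = 404856)
√(366*(-232) + z) = √(366*(-232) + 404856) = √(-84912 + 404856) = √319944 = 2*√79986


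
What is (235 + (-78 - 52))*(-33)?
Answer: -3465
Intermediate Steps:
(235 + (-78 - 52))*(-33) = (235 - 130)*(-33) = 105*(-33) = -3465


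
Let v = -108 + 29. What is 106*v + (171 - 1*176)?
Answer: -8379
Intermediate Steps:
v = -79
106*v + (171 - 1*176) = 106*(-79) + (171 - 1*176) = -8374 + (171 - 176) = -8374 - 5 = -8379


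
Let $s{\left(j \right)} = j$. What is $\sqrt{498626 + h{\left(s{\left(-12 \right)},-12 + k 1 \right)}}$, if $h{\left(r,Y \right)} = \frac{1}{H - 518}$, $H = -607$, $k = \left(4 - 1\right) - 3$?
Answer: $\frac{\sqrt{2804771245}}{75} \approx 706.13$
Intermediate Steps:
$k = 0$ ($k = 3 - 3 = 0$)
$h{\left(r,Y \right)} = - \frac{1}{1125}$ ($h{\left(r,Y \right)} = \frac{1}{-607 - 518} = \frac{1}{-1125} = - \frac{1}{1125}$)
$\sqrt{498626 + h{\left(s{\left(-12 \right)},-12 + k 1 \right)}} = \sqrt{498626 - \frac{1}{1125}} = \sqrt{\frac{560954249}{1125}} = \frac{\sqrt{2804771245}}{75}$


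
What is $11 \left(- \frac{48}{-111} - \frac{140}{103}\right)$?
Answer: $- \frac{38852}{3811} \approx -10.195$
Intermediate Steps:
$11 \left(- \frac{48}{-111} - \frac{140}{103}\right) = 11 \left(\left(-48\right) \left(- \frac{1}{111}\right) - \frac{140}{103}\right) = 11 \left(\frac{16}{37} - \frac{140}{103}\right) = 11 \left(- \frac{3532}{3811}\right) = - \frac{38852}{3811}$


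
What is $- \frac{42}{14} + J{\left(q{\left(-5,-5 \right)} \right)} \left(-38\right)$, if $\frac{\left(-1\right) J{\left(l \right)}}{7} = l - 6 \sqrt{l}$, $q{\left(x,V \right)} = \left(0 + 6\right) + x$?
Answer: $-1333$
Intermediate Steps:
$q{\left(x,V \right)} = 6 + x$
$J{\left(l \right)} = - 7 l + 42 \sqrt{l}$ ($J{\left(l \right)} = - 7 \left(l - 6 \sqrt{l}\right) = - 7 l + 42 \sqrt{l}$)
$- \frac{42}{14} + J{\left(q{\left(-5,-5 \right)} \right)} \left(-38\right) = - \frac{42}{14} + \left(- 7 \left(6 - 5\right) + 42 \sqrt{6 - 5}\right) \left(-38\right) = \left(-42\right) \frac{1}{14} + \left(\left(-7\right) 1 + 42 \sqrt{1}\right) \left(-38\right) = -3 + \left(-7 + 42 \cdot 1\right) \left(-38\right) = -3 + \left(-7 + 42\right) \left(-38\right) = -3 + 35 \left(-38\right) = -3 - 1330 = -1333$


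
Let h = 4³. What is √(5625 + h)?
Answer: √5689 ≈ 75.425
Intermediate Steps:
h = 64
√(5625 + h) = √(5625 + 64) = √5689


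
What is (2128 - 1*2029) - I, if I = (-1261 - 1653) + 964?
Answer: 2049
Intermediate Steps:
I = -1950 (I = -2914 + 964 = -1950)
(2128 - 1*2029) - I = (2128 - 1*2029) - 1*(-1950) = (2128 - 2029) + 1950 = 99 + 1950 = 2049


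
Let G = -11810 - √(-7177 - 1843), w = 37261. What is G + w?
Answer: 25451 - 2*I*√2255 ≈ 25451.0 - 94.974*I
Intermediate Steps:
G = -11810 - 2*I*√2255 (G = -11810 - √(-9020) = -11810 - 2*I*√2255 ≈ -11810.0 - 94.974*I)
G + w = (-11810 - 2*I*√2255) + 37261 = 25451 - 2*I*√2255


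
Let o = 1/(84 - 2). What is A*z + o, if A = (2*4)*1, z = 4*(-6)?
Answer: -15743/82 ≈ -191.99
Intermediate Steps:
z = -24
o = 1/82 ≈ 0.012195
A = 8 (A = 8*1 = 8)
A*z + o = 8*(-24) + 1/82 = -192 + 1/82 = -15743/82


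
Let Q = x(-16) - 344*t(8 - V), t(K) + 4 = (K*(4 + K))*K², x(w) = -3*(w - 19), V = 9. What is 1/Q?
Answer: 1/2513 ≈ 0.00039793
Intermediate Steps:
x(w) = 57 - 3*w (x(w) = -3*(-19 + w) = 57 - 3*w)
t(K) = -4 + K³*(4 + K) (t(K) = -4 + (K*(4 + K))*K² = -4 + K³*(4 + K))
Q = 2513 (Q = (57 - 3*(-16)) - 344*(-4 + (8 - 1*9)⁴ + 4*(8 - 1*9)³) = (57 + 48) - 344*(-4 + (8 - 9)⁴ + 4*(8 - 9)³) = 105 - 344*(-4 + (-1)⁴ + 4*(-1)³) = 105 - 344*(-4 + 1 + 4*(-1)) = 105 - 344*(-4 + 1 - 4) = 105 - 344*(-7) = 105 + 2408 = 2513)
1/Q = 1/2513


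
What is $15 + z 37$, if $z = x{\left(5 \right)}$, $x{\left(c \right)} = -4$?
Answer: $-133$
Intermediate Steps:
$z = -4$
$15 + z 37 = 15 - 148 = -133$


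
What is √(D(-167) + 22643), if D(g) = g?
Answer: 2*√5619 ≈ 149.92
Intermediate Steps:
√(D(-167) + 22643) = √(-167 + 22643) = √22476 = 2*√5619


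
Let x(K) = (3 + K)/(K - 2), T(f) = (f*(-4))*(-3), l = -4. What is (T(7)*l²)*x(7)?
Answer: 2688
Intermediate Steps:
T(f) = 12*f (T(f) = -4*f*(-3) = 12*f)
x(K) = (3 + K)/(-2 + K)
(T(7)*l²)*x(7) = ((12*7)*(-4)²)*((3 + 7)/(-2 + 7)) = (84*16)*(10/5) = 1344*((⅕)*10) = 1344*2 = 2688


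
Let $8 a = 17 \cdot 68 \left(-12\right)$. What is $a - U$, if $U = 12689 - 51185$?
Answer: $36762$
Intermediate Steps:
$U = -38496$
$a = -1734$ ($a = \frac{17 \cdot 68 \left(-12\right)}{8} = \frac{1156 \left(-12\right)}{8} = \frac{1}{8} \left(-13872\right) = -1734$)
$a - U = -1734 - -38496 = -1734 + 38496 = 36762$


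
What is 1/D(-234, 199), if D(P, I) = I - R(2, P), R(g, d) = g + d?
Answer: 1/431 ≈ 0.0023202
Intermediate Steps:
R(g, d) = d + g
D(P, I) = -2 + I - P (D(P, I) = I - (P + 2) = I - (2 + P) = I + (-2 - P) = -2 + I - P)
1/D(-234, 199) = 1/(-2 + 199 - 1*(-234)) = 1/(-2 + 199 + 234) = 1/431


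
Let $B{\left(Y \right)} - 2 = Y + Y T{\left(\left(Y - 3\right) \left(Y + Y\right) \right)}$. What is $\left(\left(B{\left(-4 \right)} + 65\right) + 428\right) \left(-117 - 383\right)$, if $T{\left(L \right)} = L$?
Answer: $-133500$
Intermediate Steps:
$B{\left(Y \right)} = 2 + Y + 2 Y^{2} \left(-3 + Y\right)$ ($B{\left(Y \right)} = 2 + \left(Y + Y \left(Y - 3\right) \left(Y + Y\right)\right) = 2 + \left(Y + Y \left(-3 + Y\right) 2 Y\right) = 2 + \left(Y + Y 2 Y \left(-3 + Y\right)\right) = 2 + \left(Y + 2 Y^{2} \left(-3 + Y\right)\right) = 2 + Y + 2 Y^{2} \left(-3 + Y\right)$)
$\left(\left(B{\left(-4 \right)} + 65\right) + 428\right) \left(-117 - 383\right) = \left(\left(\left(2 - 4 + 2 \left(-4\right)^{2} \left(-3 - 4\right)\right) + 65\right) + 428\right) \left(-117 - 383\right) = \left(\left(\left(2 - 4 + 2 \cdot 16 \left(-7\right)\right) + 65\right) + 428\right) \left(-500\right) = \left(\left(\left(2 - 4 - 224\right) + 65\right) + 428\right) \left(-500\right) = \left(\left(-226 + 65\right) + 428\right) \left(-500\right) = \left(-161 + 428\right) \left(-500\right) = 267 \left(-500\right) = -133500$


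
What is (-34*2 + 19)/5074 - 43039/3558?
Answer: -54638557/4513323 ≈ -12.106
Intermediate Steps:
(-34*2 + 19)/5074 - 43039/3558 = (-68 + 19)*(1/5074) - 43039*1/3558 = -49*1/5074 - 43039/3558 = -49/5074 - 43039/3558 = -54638557/4513323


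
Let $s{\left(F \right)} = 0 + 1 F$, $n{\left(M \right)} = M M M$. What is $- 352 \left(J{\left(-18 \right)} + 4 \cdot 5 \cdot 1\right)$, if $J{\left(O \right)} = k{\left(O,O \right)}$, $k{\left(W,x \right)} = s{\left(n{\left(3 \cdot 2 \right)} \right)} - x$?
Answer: $-89408$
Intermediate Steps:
$n{\left(M \right)} = M^{3}$ ($n{\left(M \right)} = M^{2} M = M^{3}$)
$s{\left(F \right)} = F$ ($s{\left(F \right)} = 0 + F = F$)
$k{\left(W,x \right)} = 216 - x$ ($k{\left(W,x \right)} = \left(3 \cdot 2\right)^{3} - x = 6^{3} - x = 216 - x$)
$J{\left(O \right)} = 216 - O$
$- 352 \left(J{\left(-18 \right)} + 4 \cdot 5 \cdot 1\right) = - 352 \left(\left(216 - -18\right) + 4 \cdot 5 \cdot 1\right) = - 352 \left(\left(216 + 18\right) + 20 \cdot 1\right) = - 352 \left(234 + 20\right) = \left(-352\right) 254 = -89408$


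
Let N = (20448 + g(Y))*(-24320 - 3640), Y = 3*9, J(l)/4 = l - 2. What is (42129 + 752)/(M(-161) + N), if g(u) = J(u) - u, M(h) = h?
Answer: -42881/573767321 ≈ -7.4736e-5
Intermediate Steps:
J(l) = -8 + 4*l (J(l) = 4*(l - 2) = 4*(-2 + l) = -8 + 4*l)
Y = 27
g(u) = -8 + 3*u (g(u) = (-8 + 4*u) - u = -8 + 3*u)
N = -573767160 (N = (20448 + (-8 + 3*27))*(-24320 - 3640) = (20448 + (-8 + 81))*(-27960) = (20448 + 73)*(-27960) = 20521*(-27960) = -573767160)
(42129 + 752)/(M(-161) + N) = (42129 + 752)/(-161 - 573767160) = 42881/(-573767321) = 42881*(-1/573767321) = -42881/573767321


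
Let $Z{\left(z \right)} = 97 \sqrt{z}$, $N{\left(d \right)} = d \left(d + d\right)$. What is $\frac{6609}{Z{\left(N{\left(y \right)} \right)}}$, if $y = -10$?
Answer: $\frac{6609 \sqrt{2}}{1940} \approx 4.8178$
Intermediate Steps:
$N{\left(d \right)} = 2 d^{2}$ ($N{\left(d \right)} = d 2 d = 2 d^{2}$)
$\frac{6609}{Z{\left(N{\left(y \right)} \right)}} = \frac{6609}{97 \sqrt{2 \left(-10\right)^{2}}} = \frac{6609}{97 \sqrt{2 \cdot 100}} = \frac{6609}{97 \sqrt{200}} = \frac{6609}{97 \cdot 10 \sqrt{2}} = \frac{6609}{970 \sqrt{2}} = 6609 \frac{\sqrt{2}}{1940} = \frac{6609 \sqrt{2}}{1940}$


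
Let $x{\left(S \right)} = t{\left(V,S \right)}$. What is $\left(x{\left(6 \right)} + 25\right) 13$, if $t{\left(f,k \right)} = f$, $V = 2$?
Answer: $351$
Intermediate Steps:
$x{\left(S \right)} = 2$
$\left(x{\left(6 \right)} + 25\right) 13 = \left(2 + 25\right) 13 = 27 \cdot 13 = 351$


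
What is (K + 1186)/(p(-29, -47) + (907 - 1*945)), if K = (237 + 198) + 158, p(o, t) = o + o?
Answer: -593/32 ≈ -18.531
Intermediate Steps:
p(o, t) = 2*o
K = 593 (K = 435 + 158 = 593)
(K + 1186)/(p(-29, -47) + (907 - 1*945)) = (593 + 1186)/(2*(-29) + (907 - 1*945)) = 1779/(-58 + (907 - 945)) = 1779/(-58 - 38) = 1779/(-96) = 1779*(-1/96) = -593/32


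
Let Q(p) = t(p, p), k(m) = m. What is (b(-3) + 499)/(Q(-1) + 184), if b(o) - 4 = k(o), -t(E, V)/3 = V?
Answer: 500/187 ≈ 2.6738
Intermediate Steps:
t(E, V) = -3*V
Q(p) = -3*p
b(o) = 4 + o
(b(-3) + 499)/(Q(-1) + 184) = ((4 - 3) + 499)/(-3*(-1) + 184) = (1 + 499)/(3 + 184) = 500/187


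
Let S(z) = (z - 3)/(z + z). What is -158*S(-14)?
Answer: -1343/14 ≈ -95.929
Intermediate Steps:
S(z) = (-3 + z)/(2*z) (S(z) = (-3 + z)/((2*z)) = (-3 + z)*(1/(2*z)) = (-3 + z)/(2*z))
-158*S(-14) = -79*(-3 - 14)/(-14) = -79*(-1)*(-17)/14 = -158*17/28 = -1343/14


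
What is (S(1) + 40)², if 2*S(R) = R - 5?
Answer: 1444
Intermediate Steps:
S(R) = -5/2 + R/2 (S(R) = (R - 5)/2 = (-5 + R)/2 = -5/2 + R/2)
(S(1) + 40)² = ((-5/2 + (½)*1) + 40)² = ((-5/2 + ½) + 40)² = (-2 + 40)² = 38² = 1444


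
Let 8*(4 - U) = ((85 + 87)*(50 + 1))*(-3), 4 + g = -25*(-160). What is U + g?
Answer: 14579/2 ≈ 7289.5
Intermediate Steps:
g = 3996 (g = -4 - 25*(-160) = -4 + 4000 = 3996)
U = 6587/2 (U = 4 - (85 + 87)*(50 + 1)*(-3)/8 = 4 - 172*51*(-3)/8 = 4 - 2193*(-3)/2 = 4 - ⅛*(-26316) = 4 + 6579/2 = 6587/2 ≈ 3293.5)
U + g = 6587/2 + 3996 = 14579/2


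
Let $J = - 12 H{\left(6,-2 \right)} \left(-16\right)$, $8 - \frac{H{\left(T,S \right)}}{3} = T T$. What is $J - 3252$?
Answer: $-19380$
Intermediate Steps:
$H{\left(T,S \right)} = 24 - 3 T^{2}$ ($H{\left(T,S \right)} = 24 - 3 T T = 24 - 3 T^{2}$)
$J = -16128$ ($J = - 12 \left(24 - 3 \cdot 6^{2}\right) \left(-16\right) = - 12 \left(24 - 108\right) \left(-16\right) = \left(-12\right) \left(-84\right) \left(-16\right) = 1008 \left(-16\right) = -16128$)
$J - 3252 = -16128 - 3252 = -19380$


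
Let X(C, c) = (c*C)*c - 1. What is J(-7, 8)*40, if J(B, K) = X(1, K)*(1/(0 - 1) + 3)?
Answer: 5040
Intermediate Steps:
X(C, c) = -1 + C*c**2 (X(C, c) = (C*c)*c - 1 = C*c**2 - 1 = -1 + C*c**2)
J(B, K) = -2 + 2*K**2 (J(B, K) = (-1 + 1*K**2)*(1/(0 - 1) + 3) = (-1 + K**2)*(1/(-1) + 3) = (-1 + K**2)*(-1 + 3) = (-1 + K**2)*2 = -2 + 2*K**2)
J(-7, 8)*40 = (-2 + 2*8**2)*40 = (-2 + 2*64)*40 = (-2 + 128)*40 = 126*40 = 5040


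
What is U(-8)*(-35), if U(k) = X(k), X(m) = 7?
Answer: -245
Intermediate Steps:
U(k) = 7
U(-8)*(-35) = 7*(-35) = -245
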